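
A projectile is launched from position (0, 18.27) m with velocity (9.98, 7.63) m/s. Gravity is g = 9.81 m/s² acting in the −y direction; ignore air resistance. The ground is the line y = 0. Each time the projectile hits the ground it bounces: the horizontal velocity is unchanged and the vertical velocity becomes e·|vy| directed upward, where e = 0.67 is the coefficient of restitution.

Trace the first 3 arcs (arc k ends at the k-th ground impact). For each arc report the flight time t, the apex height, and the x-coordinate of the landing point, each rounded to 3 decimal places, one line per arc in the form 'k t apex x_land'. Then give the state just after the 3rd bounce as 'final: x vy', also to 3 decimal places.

1 2.859 21.237 28.529
2 2.788 9.533 56.355
3 1.868 4.280 74.999
final: 74.999 6.139

Arc 1: start y=18.270, vy=7.630 → t=2.859, apex=21.237, x_land=28.529, impact vy=-20.413
  bounce: vy ← 0.67·20.413 = 13.676
Arc 2: start y=0.000, vy=13.676 → t=2.788, apex=9.533, x_land=56.355, impact vy=-13.676
  bounce: vy ← 0.67·13.676 = 9.163
Arc 3: start y=0.000, vy=9.163 → t=1.868, apex=4.280, x_land=74.999, impact vy=-9.163
  bounce: vy ← 0.67·9.163 = 6.139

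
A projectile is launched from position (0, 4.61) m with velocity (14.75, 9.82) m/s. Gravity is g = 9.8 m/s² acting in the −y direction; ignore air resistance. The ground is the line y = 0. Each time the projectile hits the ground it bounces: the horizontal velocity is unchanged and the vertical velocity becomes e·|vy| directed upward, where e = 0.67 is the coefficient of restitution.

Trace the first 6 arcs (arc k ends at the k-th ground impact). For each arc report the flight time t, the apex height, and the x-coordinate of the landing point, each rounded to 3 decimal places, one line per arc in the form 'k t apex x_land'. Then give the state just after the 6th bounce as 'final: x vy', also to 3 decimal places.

1 2.397 9.530 35.350
2 1.869 4.278 62.915
3 1.252 1.920 81.383
4 0.839 0.862 93.756
5 0.562 0.387 102.047
6 0.377 0.174 107.601
final: 107.601 1.236

Arc 1: start y=4.610, vy=9.820 → t=2.397, apex=9.530, x_land=35.350, impact vy=-13.667
  bounce: vy ← 0.67·13.667 = 9.157
Arc 2: start y=0.000, vy=9.157 → t=1.869, apex=4.278, x_land=62.915, impact vy=-9.157
  bounce: vy ← 0.67·9.157 = 6.135
Arc 3: start y=0.000, vy=6.135 → t=1.252, apex=1.920, x_land=81.383, impact vy=-6.135
  bounce: vy ← 0.67·6.135 = 4.111
Arc 4: start y=0.000, vy=4.111 → t=0.839, apex=0.862, x_land=93.756, impact vy=-4.111
  bounce: vy ← 0.67·4.111 = 2.754
Arc 5: start y=0.000, vy=2.754 → t=0.562, apex=0.387, x_land=102.047, impact vy=-2.754
  bounce: vy ← 0.67·2.754 = 1.845
Arc 6: start y=0.000, vy=1.845 → t=0.377, apex=0.174, x_land=107.601, impact vy=-1.845
  bounce: vy ← 0.67·1.845 = 1.236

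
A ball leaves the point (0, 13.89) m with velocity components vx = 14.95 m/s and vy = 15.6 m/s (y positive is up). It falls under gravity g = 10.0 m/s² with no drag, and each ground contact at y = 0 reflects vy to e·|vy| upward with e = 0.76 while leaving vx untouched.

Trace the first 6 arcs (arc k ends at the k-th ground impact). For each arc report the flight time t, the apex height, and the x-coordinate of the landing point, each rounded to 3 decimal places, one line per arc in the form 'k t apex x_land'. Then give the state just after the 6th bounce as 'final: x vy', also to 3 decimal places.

1 3.843 26.058 57.451
2 3.470 15.051 109.328
3 2.637 8.694 148.754
4 2.004 5.021 178.718
5 1.523 2.900 201.490
6 1.158 1.675 218.797
final: 218.797 4.399

Arc 1: start y=13.890, vy=15.600 → t=3.843, apex=26.058, x_land=57.451, impact vy=-22.829
  bounce: vy ← 0.76·22.829 = 17.350
Arc 2: start y=0.000, vy=17.350 → t=3.470, apex=15.051, x_land=109.328, impact vy=-17.350
  bounce: vy ← 0.76·17.350 = 13.186
Arc 3: start y=0.000, vy=13.186 → t=2.637, apex=8.694, x_land=148.754, impact vy=-13.186
  bounce: vy ← 0.76·13.186 = 10.021
Arc 4: start y=0.000, vy=10.021 → t=2.004, apex=5.021, x_land=178.718, impact vy=-10.021
  bounce: vy ← 0.76·10.021 = 7.616
Arc 5: start y=0.000, vy=7.616 → t=1.523, apex=2.900, x_land=201.490, impact vy=-7.616
  bounce: vy ← 0.76·7.616 = 5.788
Arc 6: start y=0.000, vy=5.788 → t=1.158, apex=1.675, x_land=218.797, impact vy=-5.788
  bounce: vy ← 0.76·5.788 = 4.399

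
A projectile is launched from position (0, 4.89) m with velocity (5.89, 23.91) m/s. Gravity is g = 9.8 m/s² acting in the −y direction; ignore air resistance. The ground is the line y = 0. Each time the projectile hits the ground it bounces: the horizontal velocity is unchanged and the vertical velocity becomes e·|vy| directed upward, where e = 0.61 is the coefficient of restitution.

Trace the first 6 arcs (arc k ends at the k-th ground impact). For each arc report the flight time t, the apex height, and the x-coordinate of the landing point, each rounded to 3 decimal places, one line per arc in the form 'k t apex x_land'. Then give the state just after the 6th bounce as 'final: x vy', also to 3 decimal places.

Arc 1: start y=4.890, vy=23.910 → t=5.076, apex=34.058, x_land=29.899, impact vy=-25.837
  bounce: vy ← 0.61·25.837 = 15.760
Arc 2: start y=0.000, vy=15.760 → t=3.216, apex=12.673, x_land=48.843, impact vy=-15.760
  bounce: vy ← 0.61·15.760 = 9.614
Arc 3: start y=0.000, vy=9.614 → t=1.962, apex=4.716, x_land=60.400, impact vy=-9.614
  bounce: vy ← 0.61·9.614 = 5.864
Arc 4: start y=0.000, vy=5.864 → t=1.197, apex=1.755, x_land=67.449, impact vy=-5.864
  bounce: vy ← 0.61·5.864 = 3.577
Arc 5: start y=0.000, vy=3.577 → t=0.730, apex=0.653, x_land=71.749, impact vy=-3.577
  bounce: vy ← 0.61·3.577 = 2.182
Arc 6: start y=0.000, vy=2.182 → t=0.445, apex=0.243, x_land=74.372, impact vy=-2.182
  bounce: vy ← 0.61·2.182 = 1.331

1 5.076 34.058 29.899
2 3.216 12.673 48.843
3 1.962 4.716 60.400
4 1.197 1.755 67.449
5 0.730 0.653 71.749
6 0.445 0.243 74.372
final: 74.372 1.331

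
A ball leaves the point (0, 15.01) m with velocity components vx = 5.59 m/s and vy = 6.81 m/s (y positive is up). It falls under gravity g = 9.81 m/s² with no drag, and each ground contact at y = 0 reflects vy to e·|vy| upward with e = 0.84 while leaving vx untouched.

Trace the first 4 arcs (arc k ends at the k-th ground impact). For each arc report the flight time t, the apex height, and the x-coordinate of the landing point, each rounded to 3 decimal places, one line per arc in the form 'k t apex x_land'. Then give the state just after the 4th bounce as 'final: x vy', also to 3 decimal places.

Arc 1: start y=15.010, vy=6.810 → t=2.576, apex=17.374, x_land=14.401, impact vy=-18.463
  bounce: vy ← 0.84·18.463 = 15.509
Arc 2: start y=0.000, vy=15.509 → t=3.162, apex=12.259, x_land=32.076, impact vy=-15.509
  bounce: vy ← 0.84·15.509 = 13.027
Arc 3: start y=0.000, vy=13.027 → t=2.656, apex=8.650, x_land=46.922, impact vy=-13.027
  bounce: vy ← 0.84·13.027 = 10.943
Arc 4: start y=0.000, vy=10.943 → t=2.231, apex=6.103, x_land=59.393, impact vy=-10.943
  bounce: vy ← 0.84·10.943 = 9.192

1 2.576 17.374 14.401
2 3.162 12.259 32.076
3 2.656 8.650 46.922
4 2.231 6.103 59.393
final: 59.393 9.192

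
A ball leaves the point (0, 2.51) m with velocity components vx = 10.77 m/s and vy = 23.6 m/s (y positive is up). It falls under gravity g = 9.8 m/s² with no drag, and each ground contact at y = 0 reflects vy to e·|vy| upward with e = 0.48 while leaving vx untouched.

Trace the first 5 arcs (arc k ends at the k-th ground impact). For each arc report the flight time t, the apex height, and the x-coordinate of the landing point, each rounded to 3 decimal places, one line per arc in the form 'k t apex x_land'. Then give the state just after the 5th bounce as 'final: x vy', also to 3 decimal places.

1 4.920 30.926 52.993
2 2.412 7.125 78.968
3 1.158 1.642 91.436
4 0.556 0.378 97.420
5 0.267 0.087 100.293
final: 100.293 0.627

Arc 1: start y=2.510, vy=23.600 → t=4.920, apex=30.926, x_land=52.993, impact vy=-24.620
  bounce: vy ← 0.48·24.620 = 11.818
Arc 2: start y=0.000, vy=11.818 → t=2.412, apex=7.125, x_land=78.968, impact vy=-11.818
  bounce: vy ← 0.48·11.818 = 5.673
Arc 3: start y=0.000, vy=5.673 → t=1.158, apex=1.642, x_land=91.436, impact vy=-5.673
  bounce: vy ← 0.48·5.673 = 2.723
Arc 4: start y=0.000, vy=2.723 → t=0.556, apex=0.378, x_land=97.420, impact vy=-2.723
  bounce: vy ← 0.48·2.723 = 1.307
Arc 5: start y=0.000, vy=1.307 → t=0.267, apex=0.087, x_land=100.293, impact vy=-1.307
  bounce: vy ← 0.48·1.307 = 0.627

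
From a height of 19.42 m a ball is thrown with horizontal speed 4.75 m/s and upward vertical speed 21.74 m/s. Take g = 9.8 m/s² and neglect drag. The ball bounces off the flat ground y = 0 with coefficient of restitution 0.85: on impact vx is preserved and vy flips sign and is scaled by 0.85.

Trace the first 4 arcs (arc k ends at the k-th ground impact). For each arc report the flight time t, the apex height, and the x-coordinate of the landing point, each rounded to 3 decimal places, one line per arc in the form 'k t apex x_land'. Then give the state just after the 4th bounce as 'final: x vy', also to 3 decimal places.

1 5.199 43.534 24.695
2 5.067 31.453 48.764
3 4.307 22.725 69.223
4 3.661 16.419 86.613
final: 86.613 15.248

Arc 1: start y=19.420, vy=21.740 → t=5.199, apex=43.534, x_land=24.695, impact vy=-29.211
  bounce: vy ← 0.85·29.211 = 24.829
Arc 2: start y=0.000, vy=24.829 → t=5.067, apex=31.453, x_land=48.764, impact vy=-24.829
  bounce: vy ← 0.85·24.829 = 21.105
Arc 3: start y=0.000, vy=21.105 → t=4.307, apex=22.725, x_land=69.223, impact vy=-21.105
  bounce: vy ← 0.85·21.105 = 17.939
Arc 4: start y=0.000, vy=17.939 → t=3.661, apex=16.419, x_land=86.613, impact vy=-17.939
  bounce: vy ← 0.85·17.939 = 15.248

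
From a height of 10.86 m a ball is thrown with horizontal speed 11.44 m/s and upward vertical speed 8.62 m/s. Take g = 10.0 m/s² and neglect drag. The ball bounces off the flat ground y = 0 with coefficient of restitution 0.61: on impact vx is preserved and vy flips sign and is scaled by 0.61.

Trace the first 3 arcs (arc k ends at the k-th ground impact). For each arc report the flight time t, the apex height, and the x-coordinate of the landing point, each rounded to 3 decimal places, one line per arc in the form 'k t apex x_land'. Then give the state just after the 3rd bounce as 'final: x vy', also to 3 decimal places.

1 2.569 14.575 29.393
2 2.083 5.423 53.223
3 1.271 2.018 67.758
final: 67.758 3.875

Arc 1: start y=10.860, vy=8.620 → t=2.569, apex=14.575, x_land=29.393, impact vy=-17.073
  bounce: vy ← 0.61·17.073 = 10.415
Arc 2: start y=0.000, vy=10.415 → t=2.083, apex=5.423, x_land=53.223, impact vy=-10.415
  bounce: vy ← 0.61·10.415 = 6.353
Arc 3: start y=0.000, vy=6.353 → t=1.271, apex=2.018, x_land=67.758, impact vy=-6.353
  bounce: vy ← 0.61·6.353 = 3.875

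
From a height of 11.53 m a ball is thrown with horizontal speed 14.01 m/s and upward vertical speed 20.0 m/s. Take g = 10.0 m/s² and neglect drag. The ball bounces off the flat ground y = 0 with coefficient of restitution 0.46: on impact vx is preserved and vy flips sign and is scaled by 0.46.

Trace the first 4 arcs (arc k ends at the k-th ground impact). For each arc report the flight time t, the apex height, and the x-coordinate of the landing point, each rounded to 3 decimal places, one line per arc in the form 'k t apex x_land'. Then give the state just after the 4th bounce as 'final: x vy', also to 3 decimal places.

Arc 1: start y=11.530, vy=20.000 → t=4.511, apex=31.530, x_land=63.202, impact vy=-25.112
  bounce: vy ← 0.46·25.112 = 11.551
Arc 2: start y=0.000, vy=11.551 → t=2.310, apex=6.672, x_land=95.569, impact vy=-11.551
  bounce: vy ← 0.46·11.551 = 5.314
Arc 3: start y=0.000, vy=5.314 → t=1.063, apex=1.412, x_land=110.457, impact vy=-5.314
  bounce: vy ← 0.46·5.314 = 2.444
Arc 4: start y=0.000, vy=2.444 → t=0.489, apex=0.299, x_land=117.306, impact vy=-2.444
  bounce: vy ← 0.46·2.444 = 1.124

1 4.511 31.530 63.202
2 2.310 6.672 95.569
3 1.063 1.412 110.457
4 0.489 0.299 117.306
final: 117.306 1.124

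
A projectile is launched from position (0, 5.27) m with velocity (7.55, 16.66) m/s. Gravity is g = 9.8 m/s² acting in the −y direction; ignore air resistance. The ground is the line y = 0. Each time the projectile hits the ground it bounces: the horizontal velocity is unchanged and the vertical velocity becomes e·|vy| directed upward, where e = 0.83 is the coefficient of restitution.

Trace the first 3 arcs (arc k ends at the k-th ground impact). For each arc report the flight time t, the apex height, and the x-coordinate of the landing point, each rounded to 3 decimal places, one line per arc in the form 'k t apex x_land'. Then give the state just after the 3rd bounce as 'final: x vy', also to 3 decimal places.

Arc 1: start y=5.270, vy=16.660 → t=3.691, apex=19.431, x_land=27.870, impact vy=-19.515
  bounce: vy ← 0.83·19.515 = 16.198
Arc 2: start y=0.000, vy=16.198 → t=3.306, apex=13.386, x_land=52.827, impact vy=-16.198
  bounce: vy ← 0.83·16.198 = 13.444
Arc 3: start y=0.000, vy=13.444 → t=2.744, apex=9.222, x_land=73.542, impact vy=-13.444
  bounce: vy ← 0.83·13.444 = 11.159

1 3.691 19.431 27.870
2 3.306 13.386 52.827
3 2.744 9.222 73.542
final: 73.542 11.159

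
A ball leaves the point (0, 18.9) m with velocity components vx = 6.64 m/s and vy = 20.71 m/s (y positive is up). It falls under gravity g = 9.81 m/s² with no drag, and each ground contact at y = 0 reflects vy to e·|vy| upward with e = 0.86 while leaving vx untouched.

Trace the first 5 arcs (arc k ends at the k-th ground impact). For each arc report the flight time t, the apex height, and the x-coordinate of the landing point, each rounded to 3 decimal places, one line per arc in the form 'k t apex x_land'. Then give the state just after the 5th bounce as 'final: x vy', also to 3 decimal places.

Arc 1: start y=18.900, vy=20.710 → t=4.994, apex=40.761, x_land=33.159, impact vy=-28.279
  bounce: vy ← 0.86·28.279 = 24.320
Arc 2: start y=0.000, vy=24.320 → t=4.958, apex=30.147, x_land=66.082, impact vy=-24.320
  bounce: vy ← 0.86·24.320 = 20.915
Arc 3: start y=0.000, vy=20.915 → t=4.264, apex=22.296, x_land=94.395, impact vy=-20.915
  bounce: vy ← 0.86·20.915 = 17.987
Arc 4: start y=0.000, vy=17.987 → t=3.667, apex=16.490, x_land=118.745, impact vy=-17.987
  bounce: vy ← 0.86·17.987 = 15.469
Arc 5: start y=0.000, vy=15.469 → t=3.154, apex=12.196, x_land=139.686, impact vy=-15.469
  bounce: vy ← 0.86·15.469 = 13.303

1 4.994 40.761 33.159
2 4.958 30.147 66.082
3 4.264 22.296 94.395
4 3.667 16.490 118.745
5 3.154 12.196 139.686
final: 139.686 13.303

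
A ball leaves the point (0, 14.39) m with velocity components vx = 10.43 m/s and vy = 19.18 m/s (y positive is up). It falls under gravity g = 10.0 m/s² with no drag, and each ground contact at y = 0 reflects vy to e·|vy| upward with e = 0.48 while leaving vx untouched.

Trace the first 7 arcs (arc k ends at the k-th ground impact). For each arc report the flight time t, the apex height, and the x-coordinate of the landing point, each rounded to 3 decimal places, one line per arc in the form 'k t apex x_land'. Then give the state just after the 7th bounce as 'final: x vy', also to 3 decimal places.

1 4.479 32.784 46.712
2 2.458 7.553 72.351
3 1.180 1.740 84.657
4 0.566 0.401 90.565
5 0.272 0.092 93.400
6 0.130 0.021 94.761
7 0.063 0.005 95.414
final: 95.414 0.150

Arc 1: start y=14.390, vy=19.180 → t=4.479, apex=32.784, x_land=46.712, impact vy=-25.606
  bounce: vy ← 0.48·25.606 = 12.291
Arc 2: start y=0.000, vy=12.291 → t=2.458, apex=7.553, x_land=72.351, impact vy=-12.291
  bounce: vy ← 0.48·12.291 = 5.900
Arc 3: start y=0.000, vy=5.900 → t=1.180, apex=1.740, x_land=84.657, impact vy=-5.900
  bounce: vy ← 0.48·5.900 = 2.832
Arc 4: start y=0.000, vy=2.832 → t=0.566, apex=0.401, x_land=90.565, impact vy=-2.832
  bounce: vy ← 0.48·2.832 = 1.359
Arc 5: start y=0.000, vy=1.359 → t=0.272, apex=0.092, x_land=93.400, impact vy=-1.359
  bounce: vy ← 0.48·1.359 = 0.652
Arc 6: start y=0.000, vy=0.652 → t=0.130, apex=0.021, x_land=94.761, impact vy=-0.652
  bounce: vy ← 0.48·0.652 = 0.313
Arc 7: start y=0.000, vy=0.313 → t=0.063, apex=0.005, x_land=95.414, impact vy=-0.313
  bounce: vy ← 0.48·0.313 = 0.150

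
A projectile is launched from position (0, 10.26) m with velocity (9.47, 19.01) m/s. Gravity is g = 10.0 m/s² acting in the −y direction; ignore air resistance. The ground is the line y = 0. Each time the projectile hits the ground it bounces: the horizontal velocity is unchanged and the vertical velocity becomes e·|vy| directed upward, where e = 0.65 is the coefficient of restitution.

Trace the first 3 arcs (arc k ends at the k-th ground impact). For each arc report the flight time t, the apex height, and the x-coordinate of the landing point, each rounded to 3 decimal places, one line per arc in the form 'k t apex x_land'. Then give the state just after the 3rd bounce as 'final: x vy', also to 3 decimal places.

Arc 1: start y=10.260, vy=19.010 → t=4.281, apex=28.329, x_land=40.544, impact vy=-23.803
  bounce: vy ← 0.65·23.803 = 15.472
Arc 2: start y=0.000, vy=15.472 → t=3.094, apex=11.969, x_land=69.848, impact vy=-15.472
  bounce: vy ← 0.65·15.472 = 10.057
Arc 3: start y=0.000, vy=10.057 → t=2.011, apex=5.057, x_land=88.895, impact vy=-10.057
  bounce: vy ← 0.65·10.057 = 6.537

1 4.281 28.329 40.544
2 3.094 11.969 69.848
3 2.011 5.057 88.895
final: 88.895 6.537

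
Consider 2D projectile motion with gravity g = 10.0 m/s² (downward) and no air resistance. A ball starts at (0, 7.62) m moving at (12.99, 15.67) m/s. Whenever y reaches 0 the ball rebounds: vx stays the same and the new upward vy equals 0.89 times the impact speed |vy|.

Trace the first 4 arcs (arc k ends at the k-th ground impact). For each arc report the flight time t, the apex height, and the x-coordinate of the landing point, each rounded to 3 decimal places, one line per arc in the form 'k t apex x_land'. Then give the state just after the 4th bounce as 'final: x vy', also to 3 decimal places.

Arc 1: start y=7.620, vy=15.670 → t=3.562, apex=19.897, x_land=46.269, impact vy=-19.949
  bounce: vy ← 0.89·19.949 = 17.754
Arc 2: start y=0.000, vy=17.754 → t=3.551, apex=15.761, x_land=92.394, impact vy=-17.754
  bounce: vy ← 0.89·17.754 = 15.801
Arc 3: start y=0.000, vy=15.801 → t=3.160, apex=12.484, x_land=133.446, impact vy=-15.801
  bounce: vy ← 0.89·15.801 = 14.063
Arc 4: start y=0.000, vy=14.063 → t=2.813, apex=9.889, x_land=169.982, impact vy=-14.063
  bounce: vy ← 0.89·14.063 = 12.516

1 3.562 19.897 46.269
2 3.551 15.761 92.394
3 3.160 12.484 133.446
4 2.813 9.889 169.982
final: 169.982 12.516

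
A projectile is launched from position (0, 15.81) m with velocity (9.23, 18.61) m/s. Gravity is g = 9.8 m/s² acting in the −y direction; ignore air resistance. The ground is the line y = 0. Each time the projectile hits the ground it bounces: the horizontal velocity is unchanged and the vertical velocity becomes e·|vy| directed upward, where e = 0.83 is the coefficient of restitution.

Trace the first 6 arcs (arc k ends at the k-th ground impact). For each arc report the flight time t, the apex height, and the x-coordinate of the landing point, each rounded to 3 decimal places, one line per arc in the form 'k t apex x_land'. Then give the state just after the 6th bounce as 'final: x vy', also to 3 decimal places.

Arc 1: start y=15.810, vy=18.610 → t=4.513, apex=33.480, x_land=41.654, impact vy=-25.617
  bounce: vy ← 0.83·25.617 = 21.262
Arc 2: start y=0.000, vy=21.262 → t=4.339, apex=23.064, x_land=81.704, impact vy=-21.262
  bounce: vy ← 0.83·21.262 = 17.647
Arc 3: start y=0.000, vy=17.647 → t=3.601, apex=15.889, x_land=114.946, impact vy=-17.647
  bounce: vy ← 0.83·17.647 = 14.647
Arc 4: start y=0.000, vy=14.647 → t=2.989, apex=10.946, x_land=142.537, impact vy=-14.647
  bounce: vy ← 0.83·14.647 = 12.157
Arc 5: start y=0.000, vy=12.157 → t=2.481, apex=7.541, x_land=165.437, impact vy=-12.157
  bounce: vy ← 0.83·12.157 = 10.090
Arc 6: start y=0.000, vy=10.090 → t=2.059, apex=5.195, x_land=184.444, impact vy=-10.090
  bounce: vy ← 0.83·10.090 = 8.375

1 4.513 33.480 41.654
2 4.339 23.064 81.704
3 3.601 15.889 114.946
4 2.989 10.946 142.537
5 2.481 7.541 165.437
6 2.059 5.195 184.444
final: 184.444 8.375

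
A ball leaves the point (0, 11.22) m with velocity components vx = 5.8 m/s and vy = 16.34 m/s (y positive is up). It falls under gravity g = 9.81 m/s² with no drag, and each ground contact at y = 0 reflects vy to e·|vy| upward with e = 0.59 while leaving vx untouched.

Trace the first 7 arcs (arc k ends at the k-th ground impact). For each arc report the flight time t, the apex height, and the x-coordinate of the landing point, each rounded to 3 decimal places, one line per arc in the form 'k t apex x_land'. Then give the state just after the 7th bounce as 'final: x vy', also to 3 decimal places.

Arc 1: start y=11.220, vy=16.340 → t=3.916, apex=24.828, x_land=22.710, impact vy=-22.071
  bounce: vy ← 0.59·22.071 = 13.022
Arc 2: start y=0.000, vy=13.022 → t=2.655, apex=8.643, x_land=38.108, impact vy=-13.022
  bounce: vy ← 0.59·13.022 = 7.683
Arc 3: start y=0.000, vy=7.683 → t=1.566, apex=3.009, x_land=47.193, impact vy=-7.683
  bounce: vy ← 0.59·7.683 = 4.533
Arc 4: start y=0.000, vy=4.533 → t=0.924, apex=1.047, x_land=52.553, impact vy=-4.533
  bounce: vy ← 0.59·4.533 = 2.674
Arc 5: start y=0.000, vy=2.674 → t=0.545, apex=0.365, x_land=55.715, impact vy=-2.674
  bounce: vy ← 0.59·2.674 = 1.578
Arc 6: start y=0.000, vy=1.578 → t=0.322, apex=0.127, x_land=57.581, impact vy=-1.578
  bounce: vy ← 0.59·1.578 = 0.931
Arc 7: start y=0.000, vy=0.931 → t=0.190, apex=0.044, x_land=58.682, impact vy=-0.931
  bounce: vy ← 0.59·0.931 = 0.549

1 3.916 24.828 22.710
2 2.655 8.643 38.108
3 1.566 3.009 47.193
4 0.924 1.047 52.553
5 0.545 0.365 55.715
6 0.322 0.127 57.581
7 0.190 0.044 58.682
final: 58.682 0.549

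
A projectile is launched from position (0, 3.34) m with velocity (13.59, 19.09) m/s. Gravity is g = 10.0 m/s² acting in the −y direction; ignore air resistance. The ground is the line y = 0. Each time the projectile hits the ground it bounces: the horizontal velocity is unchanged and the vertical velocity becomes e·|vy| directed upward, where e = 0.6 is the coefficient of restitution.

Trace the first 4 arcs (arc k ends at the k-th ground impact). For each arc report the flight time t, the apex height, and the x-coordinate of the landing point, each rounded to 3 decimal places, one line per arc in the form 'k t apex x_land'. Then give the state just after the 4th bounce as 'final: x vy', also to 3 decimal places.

1 3.986 21.561 54.164
2 2.492 7.762 88.030
3 1.495 2.794 108.349
4 0.897 1.006 120.540
final: 120.540 2.691

Arc 1: start y=3.340, vy=19.090 → t=3.986, apex=21.561, x_land=54.164, impact vy=-20.766
  bounce: vy ← 0.6·20.766 = 12.460
Arc 2: start y=0.000, vy=12.460 → t=2.492, apex=7.762, x_land=88.030, impact vy=-12.460
  bounce: vy ← 0.6·12.460 = 7.476
Arc 3: start y=0.000, vy=7.476 → t=1.495, apex=2.794, x_land=108.349, impact vy=-7.476
  bounce: vy ← 0.6·7.476 = 4.485
Arc 4: start y=0.000, vy=4.485 → t=0.897, apex=1.006, x_land=120.540, impact vy=-4.485
  bounce: vy ← 0.6·4.485 = 2.691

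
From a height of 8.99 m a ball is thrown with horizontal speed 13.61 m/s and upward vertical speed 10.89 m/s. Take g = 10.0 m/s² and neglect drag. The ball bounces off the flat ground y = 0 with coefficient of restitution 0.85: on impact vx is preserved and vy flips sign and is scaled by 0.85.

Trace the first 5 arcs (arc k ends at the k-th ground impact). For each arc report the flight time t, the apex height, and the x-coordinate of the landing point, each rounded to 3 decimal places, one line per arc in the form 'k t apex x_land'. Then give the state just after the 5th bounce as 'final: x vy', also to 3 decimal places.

1 2.816 14.920 38.331
2 2.937 10.779 78.298
3 2.496 7.788 112.270
4 2.122 5.627 141.146
5 1.803 4.065 165.691
final: 165.691 7.665

Arc 1: start y=8.990, vy=10.890 → t=2.816, apex=14.920, x_land=38.331, impact vy=-17.274
  bounce: vy ← 0.85·17.274 = 14.683
Arc 2: start y=0.000, vy=14.683 → t=2.937, apex=10.779, x_land=78.298, impact vy=-14.683
  bounce: vy ← 0.85·14.683 = 12.480
Arc 3: start y=0.000, vy=12.480 → t=2.496, apex=7.788, x_land=112.270, impact vy=-12.480
  bounce: vy ← 0.85·12.480 = 10.608
Arc 4: start y=0.000, vy=10.608 → t=2.122, apex=5.627, x_land=141.146, impact vy=-10.608
  bounce: vy ← 0.85·10.608 = 9.017
Arc 5: start y=0.000, vy=9.017 → t=1.803, apex=4.065, x_land=165.691, impact vy=-9.017
  bounce: vy ← 0.85·9.017 = 7.665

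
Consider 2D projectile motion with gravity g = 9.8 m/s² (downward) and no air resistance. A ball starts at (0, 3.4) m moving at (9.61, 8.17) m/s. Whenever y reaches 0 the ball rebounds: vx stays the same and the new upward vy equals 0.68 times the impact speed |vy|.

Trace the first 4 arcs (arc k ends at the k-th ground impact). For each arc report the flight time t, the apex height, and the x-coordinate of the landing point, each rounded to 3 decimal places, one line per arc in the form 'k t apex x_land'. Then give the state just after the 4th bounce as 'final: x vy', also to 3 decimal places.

1 2.012 6.806 19.337
2 1.603 3.147 34.740
3 1.090 1.455 45.214
4 0.741 0.673 52.336
final: 52.336 2.469

Arc 1: start y=3.400, vy=8.170 → t=2.012, apex=6.806, x_land=19.337, impact vy=-11.549
  bounce: vy ← 0.68·11.549 = 7.854
Arc 2: start y=0.000, vy=7.854 → t=1.603, apex=3.147, x_land=34.740, impact vy=-7.854
  bounce: vy ← 0.68·7.854 = 5.340
Arc 3: start y=0.000, vy=5.340 → t=1.090, apex=1.455, x_land=45.214, impact vy=-5.340
  bounce: vy ← 0.68·5.340 = 3.632
Arc 4: start y=0.000, vy=3.632 → t=0.741, apex=0.673, x_land=52.336, impact vy=-3.632
  bounce: vy ← 0.68·3.632 = 2.469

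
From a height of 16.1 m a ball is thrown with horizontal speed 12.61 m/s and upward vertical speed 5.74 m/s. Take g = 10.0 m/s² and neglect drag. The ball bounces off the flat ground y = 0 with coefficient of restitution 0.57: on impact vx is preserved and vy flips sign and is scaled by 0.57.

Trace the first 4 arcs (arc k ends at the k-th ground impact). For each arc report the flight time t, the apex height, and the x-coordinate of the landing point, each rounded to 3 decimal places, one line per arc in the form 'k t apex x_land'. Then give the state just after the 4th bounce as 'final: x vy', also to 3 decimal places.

Arc 1: start y=16.100, vy=5.740 → t=2.458, apex=17.747, x_land=30.995, impact vy=-18.840
  bounce: vy ← 0.57·18.840 = 10.739
Arc 2: start y=0.000, vy=10.739 → t=2.148, apex=5.766, x_land=58.079, impact vy=-10.739
  bounce: vy ← 0.57·10.739 = 6.121
Arc 3: start y=0.000, vy=6.121 → t=1.224, apex=1.873, x_land=73.516, impact vy=-6.121
  bounce: vy ← 0.57·6.121 = 3.489
Arc 4: start y=0.000, vy=3.489 → t=0.698, apex=0.609, x_land=82.316, impact vy=-3.489
  bounce: vy ← 0.57·3.489 = 1.989

1 2.458 17.747 30.995
2 2.148 5.766 58.079
3 1.224 1.873 73.516
4 0.698 0.609 82.316
final: 82.316 1.989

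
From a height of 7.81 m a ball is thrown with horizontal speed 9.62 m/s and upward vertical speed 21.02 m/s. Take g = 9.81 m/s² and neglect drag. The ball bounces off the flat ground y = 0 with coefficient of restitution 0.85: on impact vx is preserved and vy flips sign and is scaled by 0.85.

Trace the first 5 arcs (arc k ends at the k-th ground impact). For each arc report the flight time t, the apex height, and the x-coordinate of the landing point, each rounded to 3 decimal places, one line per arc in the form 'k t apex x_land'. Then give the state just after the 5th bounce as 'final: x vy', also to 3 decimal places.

Arc 1: start y=7.810, vy=21.020 → t=4.629, apex=30.330, x_land=44.535, impact vy=-24.394
  bounce: vy ← 0.85·24.394 = 20.735
Arc 2: start y=0.000, vy=20.735 → t=4.227, apex=21.913, x_land=85.201, impact vy=-20.735
  bounce: vy ← 0.85·20.735 = 17.625
Arc 3: start y=0.000, vy=17.625 → t=3.593, apex=15.832, x_land=119.768, impact vy=-17.625
  bounce: vy ← 0.85·17.625 = 14.981
Arc 4: start y=0.000, vy=14.981 → t=3.054, apex=11.439, x_land=149.150, impact vy=-14.981
  bounce: vy ← 0.85·14.981 = 12.734
Arc 5: start y=0.000, vy=12.734 → t=2.596, apex=8.265, x_land=174.124, impact vy=-12.734
  bounce: vy ← 0.85·12.734 = 10.824

1 4.629 30.330 44.535
2 4.227 21.913 85.201
3 3.593 15.832 119.768
4 3.054 11.439 149.150
5 2.596 8.265 174.124
final: 174.124 10.824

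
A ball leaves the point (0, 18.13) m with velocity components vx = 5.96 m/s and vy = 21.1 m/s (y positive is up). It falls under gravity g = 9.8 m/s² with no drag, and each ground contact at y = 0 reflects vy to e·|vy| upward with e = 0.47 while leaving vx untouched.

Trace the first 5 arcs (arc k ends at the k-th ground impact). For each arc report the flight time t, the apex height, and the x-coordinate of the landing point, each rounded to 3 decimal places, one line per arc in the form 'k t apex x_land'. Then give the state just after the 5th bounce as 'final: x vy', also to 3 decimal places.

Arc 1: start y=18.130, vy=21.100 → t=5.040, apex=40.845, x_land=30.040, impact vy=-28.294
  bounce: vy ← 0.47·28.294 = 13.298
Arc 2: start y=0.000, vy=13.298 → t=2.714, apex=9.023, x_land=46.215, impact vy=-13.298
  bounce: vy ← 0.47·13.298 = 6.250
Arc 3: start y=0.000, vy=6.250 → t=1.276, apex=1.993, x_land=53.817, impact vy=-6.250
  bounce: vy ← 0.47·6.250 = 2.938
Arc 4: start y=0.000, vy=2.938 → t=0.600, apex=0.440, x_land=57.390, impact vy=-2.938
  bounce: vy ← 0.47·2.938 = 1.381
Arc 5: start y=0.000, vy=1.381 → t=0.282, apex=0.097, x_land=59.069, impact vy=-1.381
  bounce: vy ← 0.47·1.381 = 0.649

1 5.040 40.845 30.040
2 2.714 9.023 46.215
3 1.276 1.993 53.817
4 0.600 0.440 57.390
5 0.282 0.097 59.069
final: 59.069 0.649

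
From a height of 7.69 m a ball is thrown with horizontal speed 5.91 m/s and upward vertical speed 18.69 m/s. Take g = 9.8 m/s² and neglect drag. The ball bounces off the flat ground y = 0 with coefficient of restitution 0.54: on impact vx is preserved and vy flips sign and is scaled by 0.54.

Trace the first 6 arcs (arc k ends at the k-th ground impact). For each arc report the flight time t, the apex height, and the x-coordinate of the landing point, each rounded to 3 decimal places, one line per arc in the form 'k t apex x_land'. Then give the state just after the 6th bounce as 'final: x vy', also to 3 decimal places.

1 4.189 25.512 24.757
2 2.464 7.439 39.321
3 1.331 2.169 47.186
4 0.719 0.633 51.432
5 0.388 0.184 53.726
6 0.210 0.054 54.964
final: 54.964 0.554

Arc 1: start y=7.690, vy=18.690 → t=4.189, apex=25.512, x_land=24.757, impact vy=-22.362
  bounce: vy ← 0.54·22.362 = 12.075
Arc 2: start y=0.000, vy=12.075 → t=2.464, apex=7.439, x_land=39.321, impact vy=-12.075
  bounce: vy ← 0.54·12.075 = 6.521
Arc 3: start y=0.000, vy=6.521 → t=1.331, apex=2.169, x_land=47.186, impact vy=-6.521
  bounce: vy ← 0.54·6.521 = 3.521
Arc 4: start y=0.000, vy=3.521 → t=0.719, apex=0.633, x_land=51.432, impact vy=-3.521
  bounce: vy ← 0.54·3.521 = 1.901
Arc 5: start y=0.000, vy=1.901 → t=0.388, apex=0.184, x_land=53.726, impact vy=-1.901
  bounce: vy ← 0.54·1.901 = 1.027
Arc 6: start y=0.000, vy=1.027 → t=0.210, apex=0.054, x_land=54.964, impact vy=-1.027
  bounce: vy ← 0.54·1.027 = 0.554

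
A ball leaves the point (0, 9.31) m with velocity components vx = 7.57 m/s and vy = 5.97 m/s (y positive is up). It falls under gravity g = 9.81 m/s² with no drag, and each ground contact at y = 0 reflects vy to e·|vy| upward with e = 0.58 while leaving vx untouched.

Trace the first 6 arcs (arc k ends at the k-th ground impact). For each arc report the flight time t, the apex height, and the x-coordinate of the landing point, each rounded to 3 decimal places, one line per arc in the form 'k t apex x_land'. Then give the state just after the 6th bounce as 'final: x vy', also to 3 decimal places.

Arc 1: start y=9.310, vy=5.970 → t=2.115, apex=11.127, x_land=16.008, impact vy=-14.775
  bounce: vy ← 0.58·14.775 = 8.570
Arc 2: start y=0.000, vy=8.570 → t=1.747, apex=3.743, x_land=29.234, impact vy=-8.570
  bounce: vy ← 0.58·8.570 = 4.970
Arc 3: start y=0.000, vy=4.970 → t=1.013, apex=1.259, x_land=36.905, impact vy=-4.970
  bounce: vy ← 0.58·4.970 = 2.883
Arc 4: start y=0.000, vy=2.883 → t=0.588, apex=0.424, x_land=41.354, impact vy=-2.883
  bounce: vy ← 0.58·2.883 = 1.672
Arc 5: start y=0.000, vy=1.672 → t=0.341, apex=0.142, x_land=43.934, impact vy=-1.672
  bounce: vy ← 0.58·1.672 = 0.970
Arc 6: start y=0.000, vy=0.970 → t=0.198, apex=0.048, x_land=45.431, impact vy=-0.970
  bounce: vy ← 0.58·0.970 = 0.562

1 2.115 11.127 16.008
2 1.747 3.743 29.234
3 1.013 1.259 36.905
4 0.588 0.424 41.354
5 0.341 0.142 43.934
6 0.198 0.048 45.431
final: 45.431 0.562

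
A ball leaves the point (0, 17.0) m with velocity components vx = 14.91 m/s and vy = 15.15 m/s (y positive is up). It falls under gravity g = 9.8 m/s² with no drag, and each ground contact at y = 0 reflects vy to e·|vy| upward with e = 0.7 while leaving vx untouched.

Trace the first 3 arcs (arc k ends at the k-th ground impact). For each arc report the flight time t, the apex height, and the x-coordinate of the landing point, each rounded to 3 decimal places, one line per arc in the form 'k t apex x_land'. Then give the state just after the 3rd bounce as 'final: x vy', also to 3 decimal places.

1 3.967 28.710 59.141
2 3.389 14.068 109.668
3 2.372 6.893 145.037
final: 145.037 8.137

Arc 1: start y=17.000, vy=15.150 → t=3.967, apex=28.710, x_land=59.141, impact vy=-23.722
  bounce: vy ← 0.7·23.722 = 16.605
Arc 2: start y=0.000, vy=16.605 → t=3.389, apex=14.068, x_land=109.668, impact vy=-16.605
  bounce: vy ← 0.7·16.605 = 11.624
Arc 3: start y=0.000, vy=11.624 → t=2.372, apex=6.893, x_land=145.037, impact vy=-11.624
  bounce: vy ← 0.7·11.624 = 8.137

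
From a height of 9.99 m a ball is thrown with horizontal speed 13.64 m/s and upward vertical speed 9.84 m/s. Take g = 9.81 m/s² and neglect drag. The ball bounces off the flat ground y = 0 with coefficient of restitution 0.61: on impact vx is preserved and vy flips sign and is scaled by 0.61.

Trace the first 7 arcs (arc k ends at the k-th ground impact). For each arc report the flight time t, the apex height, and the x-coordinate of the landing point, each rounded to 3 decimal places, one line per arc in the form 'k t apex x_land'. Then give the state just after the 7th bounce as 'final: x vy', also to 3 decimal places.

1 2.747 14.925 37.475
2 2.128 5.554 66.503
3 1.298 2.066 84.209
4 0.792 0.769 95.011
5 0.483 0.286 101.599
6 0.295 0.106 105.619
7 0.180 0.040 108.070
final: 108.070 0.538

Arc 1: start y=9.990, vy=9.840 → t=2.747, apex=14.925, x_land=37.475, impact vy=-17.112
  bounce: vy ← 0.61·17.112 = 10.438
Arc 2: start y=0.000, vy=10.438 → t=2.128, apex=5.554, x_land=66.503, impact vy=-10.438
  bounce: vy ← 0.61·10.438 = 6.367
Arc 3: start y=0.000, vy=6.367 → t=1.298, apex=2.066, x_land=84.209, impact vy=-6.367
  bounce: vy ← 0.61·6.367 = 3.884
Arc 4: start y=0.000, vy=3.884 → t=0.792, apex=0.769, x_land=95.011, impact vy=-3.884
  bounce: vy ← 0.61·3.884 = 2.369
Arc 5: start y=0.000, vy=2.369 → t=0.483, apex=0.286, x_land=101.599, impact vy=-2.369
  bounce: vy ← 0.61·2.369 = 1.445
Arc 6: start y=0.000, vy=1.445 → t=0.295, apex=0.106, x_land=105.619, impact vy=-1.445
  bounce: vy ← 0.61·1.445 = 0.882
Arc 7: start y=0.000, vy=0.882 → t=0.180, apex=0.040, x_land=108.070, impact vy=-0.882
  bounce: vy ← 0.61·0.882 = 0.538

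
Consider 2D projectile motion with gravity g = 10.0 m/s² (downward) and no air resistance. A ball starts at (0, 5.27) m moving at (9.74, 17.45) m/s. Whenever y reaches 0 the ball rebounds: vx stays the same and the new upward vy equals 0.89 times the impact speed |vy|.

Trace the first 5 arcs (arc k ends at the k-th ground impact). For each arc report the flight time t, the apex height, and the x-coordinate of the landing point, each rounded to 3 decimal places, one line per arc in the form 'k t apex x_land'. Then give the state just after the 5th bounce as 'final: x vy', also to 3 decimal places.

Arc 1: start y=5.270, vy=17.450 → t=3.770, apex=20.495, x_land=36.716, impact vy=-20.246
  bounce: vy ← 0.89·20.246 = 18.019
Arc 2: start y=0.000, vy=18.019 → t=3.604, apex=16.234, x_land=71.817, impact vy=-18.019
  bounce: vy ← 0.89·18.019 = 16.037
Arc 3: start y=0.000, vy=16.037 → t=3.207, apex=12.859, x_land=103.057, impact vy=-16.037
  bounce: vy ← 0.89·16.037 = 14.273
Arc 4: start y=0.000, vy=14.273 → t=2.855, apex=10.186, x_land=130.860, impact vy=-14.273
  bounce: vy ← 0.89·14.273 = 12.703
Arc 5: start y=0.000, vy=12.703 → t=2.541, apex=8.068, x_land=155.605, impact vy=-12.703
  bounce: vy ← 0.89·12.703 = 11.306

1 3.770 20.495 36.716
2 3.604 16.234 71.817
3 3.207 12.859 103.057
4 2.855 10.186 130.860
5 2.541 8.068 155.605
final: 155.605 11.306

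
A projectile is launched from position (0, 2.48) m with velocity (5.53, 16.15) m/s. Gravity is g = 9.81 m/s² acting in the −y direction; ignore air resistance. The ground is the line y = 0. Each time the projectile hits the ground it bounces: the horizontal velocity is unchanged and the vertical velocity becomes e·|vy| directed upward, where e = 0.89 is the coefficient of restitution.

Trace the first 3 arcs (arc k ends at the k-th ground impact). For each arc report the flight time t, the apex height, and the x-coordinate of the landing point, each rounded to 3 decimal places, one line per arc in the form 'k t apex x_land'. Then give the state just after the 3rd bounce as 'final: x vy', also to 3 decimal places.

1 3.440 15.774 19.021
2 3.192 12.494 36.673
3 2.841 9.897 52.383
final: 52.383 12.402

Arc 1: start y=2.480, vy=16.150 → t=3.440, apex=15.774, x_land=19.021, impact vy=-17.592
  bounce: vy ← 0.89·17.592 = 15.657
Arc 2: start y=0.000, vy=15.657 → t=3.192, apex=12.494, x_land=36.673, impact vy=-15.657
  bounce: vy ← 0.89·15.657 = 13.935
Arc 3: start y=0.000, vy=13.935 → t=2.841, apex=9.897, x_land=52.383, impact vy=-13.935
  bounce: vy ← 0.89·13.935 = 12.402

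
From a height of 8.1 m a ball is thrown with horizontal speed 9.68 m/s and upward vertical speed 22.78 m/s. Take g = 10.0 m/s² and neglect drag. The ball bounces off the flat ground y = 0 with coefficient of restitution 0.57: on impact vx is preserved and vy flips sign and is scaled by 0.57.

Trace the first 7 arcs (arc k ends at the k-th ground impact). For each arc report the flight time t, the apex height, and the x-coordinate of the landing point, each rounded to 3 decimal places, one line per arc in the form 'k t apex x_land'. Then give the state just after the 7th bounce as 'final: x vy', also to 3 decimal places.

1 4.887 34.046 47.311
2 2.975 11.062 76.107
3 1.696 3.594 92.520
4 0.967 1.168 101.876
5 0.551 0.379 107.209
6 0.314 0.123 110.249
7 0.179 0.040 111.981
final: 111.981 0.510

Arc 1: start y=8.100, vy=22.780 → t=4.887, apex=34.046, x_land=47.311, impact vy=-26.095
  bounce: vy ← 0.57·26.095 = 14.874
Arc 2: start y=0.000, vy=14.874 → t=2.975, apex=11.062, x_land=76.107, impact vy=-14.874
  bounce: vy ← 0.57·14.874 = 8.478
Arc 3: start y=0.000, vy=8.478 → t=1.696, apex=3.594, x_land=92.520, impact vy=-8.478
  bounce: vy ← 0.57·8.478 = 4.833
Arc 4: start y=0.000, vy=4.833 → t=0.967, apex=1.168, x_land=101.876, impact vy=-4.833
  bounce: vy ← 0.57·4.833 = 2.755
Arc 5: start y=0.000, vy=2.755 → t=0.551, apex=0.379, x_land=107.209, impact vy=-2.755
  bounce: vy ← 0.57·2.755 = 1.570
Arc 6: start y=0.000, vy=1.570 → t=0.314, apex=0.123, x_land=110.249, impact vy=-1.570
  bounce: vy ← 0.57·1.570 = 0.895
Arc 7: start y=0.000, vy=0.895 → t=0.179, apex=0.040, x_land=111.981, impact vy=-0.895
  bounce: vy ← 0.57·0.895 = 0.510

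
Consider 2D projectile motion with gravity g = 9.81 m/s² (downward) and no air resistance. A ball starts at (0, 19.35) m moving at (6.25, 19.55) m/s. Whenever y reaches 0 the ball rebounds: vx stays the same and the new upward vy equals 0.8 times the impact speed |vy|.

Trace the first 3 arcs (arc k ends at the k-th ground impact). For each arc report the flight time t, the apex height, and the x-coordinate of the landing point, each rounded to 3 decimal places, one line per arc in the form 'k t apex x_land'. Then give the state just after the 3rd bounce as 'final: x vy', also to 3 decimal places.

Arc 1: start y=19.350, vy=19.550 → t=4.806, apex=38.830, x_land=30.041, impact vy=-27.602
  bounce: vy ← 0.8·27.602 = 22.081
Arc 2: start y=0.000, vy=22.081 → t=4.502, apex=24.851, x_land=58.177, impact vy=-22.081
  bounce: vy ← 0.8·22.081 = 17.665
Arc 3: start y=0.000, vy=17.665 → t=3.601, apex=15.905, x_land=80.686, impact vy=-17.665
  bounce: vy ← 0.8·17.665 = 14.132

1 4.806 38.830 30.041
2 4.502 24.851 58.177
3 3.601 15.905 80.686
final: 80.686 14.132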